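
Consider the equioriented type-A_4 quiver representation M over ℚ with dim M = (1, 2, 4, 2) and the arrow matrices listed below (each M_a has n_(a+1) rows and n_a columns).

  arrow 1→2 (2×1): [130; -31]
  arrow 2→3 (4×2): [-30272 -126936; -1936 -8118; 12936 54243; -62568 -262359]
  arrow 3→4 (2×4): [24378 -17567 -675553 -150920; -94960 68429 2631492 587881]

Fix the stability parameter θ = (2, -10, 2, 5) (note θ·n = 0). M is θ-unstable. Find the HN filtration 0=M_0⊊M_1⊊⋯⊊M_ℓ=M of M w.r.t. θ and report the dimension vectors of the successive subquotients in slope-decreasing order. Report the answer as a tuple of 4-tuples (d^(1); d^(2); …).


Via rank(M_{q-1}∘⋯∘M_p): M ≅ I[1,4], I[2,2], I[3,3]^2, I[3,4].
μ_θ-semistable layers: μ^(1)=5; μ^(2)=2; μ^(3)=-4; μ^(4)=-10

((0, 0, 0, 2); (0, 0, 4, 0); (1, 1, 0, 0); (0, 1, 0, 0))


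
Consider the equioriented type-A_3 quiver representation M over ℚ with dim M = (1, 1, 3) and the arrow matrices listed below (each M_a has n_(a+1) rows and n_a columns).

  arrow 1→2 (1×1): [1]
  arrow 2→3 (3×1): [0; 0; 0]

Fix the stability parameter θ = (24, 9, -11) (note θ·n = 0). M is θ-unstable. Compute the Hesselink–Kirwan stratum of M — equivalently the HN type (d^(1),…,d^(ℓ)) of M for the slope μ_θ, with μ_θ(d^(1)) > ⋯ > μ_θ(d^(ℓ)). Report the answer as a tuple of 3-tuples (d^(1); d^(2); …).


Interval decomposition of M: I[1,2], I[3,3]^3.
HN type (ℓ=2): μ^(1)=33/2; μ^(2)=-11

((1, 1, 0); (0, 0, 3))


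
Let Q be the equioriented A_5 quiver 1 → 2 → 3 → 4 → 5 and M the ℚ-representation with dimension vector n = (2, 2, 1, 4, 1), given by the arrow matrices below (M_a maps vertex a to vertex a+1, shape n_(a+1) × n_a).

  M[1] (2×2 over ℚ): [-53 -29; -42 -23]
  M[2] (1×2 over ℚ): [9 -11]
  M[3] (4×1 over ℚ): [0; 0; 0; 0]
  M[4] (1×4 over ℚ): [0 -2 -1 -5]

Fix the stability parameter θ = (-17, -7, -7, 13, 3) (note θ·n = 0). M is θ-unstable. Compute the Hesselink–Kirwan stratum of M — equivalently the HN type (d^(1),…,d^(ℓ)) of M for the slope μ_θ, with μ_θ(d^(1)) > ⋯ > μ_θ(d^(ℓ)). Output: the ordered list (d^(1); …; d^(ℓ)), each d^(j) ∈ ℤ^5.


Via rank(M_{q-1}∘⋯∘M_p): M ≅ I[1,2], I[1,3], I[4,4]^3, I[4,5].
μ_θ-semistable layers: μ^(1)=13; μ^(2)=8; μ^(3)=-7; μ^(4)=-17

((0, 0, 0, 3, 0); (0, 0, 0, 1, 1); (0, 2, 1, 0, 0); (2, 0, 0, 0, 0))


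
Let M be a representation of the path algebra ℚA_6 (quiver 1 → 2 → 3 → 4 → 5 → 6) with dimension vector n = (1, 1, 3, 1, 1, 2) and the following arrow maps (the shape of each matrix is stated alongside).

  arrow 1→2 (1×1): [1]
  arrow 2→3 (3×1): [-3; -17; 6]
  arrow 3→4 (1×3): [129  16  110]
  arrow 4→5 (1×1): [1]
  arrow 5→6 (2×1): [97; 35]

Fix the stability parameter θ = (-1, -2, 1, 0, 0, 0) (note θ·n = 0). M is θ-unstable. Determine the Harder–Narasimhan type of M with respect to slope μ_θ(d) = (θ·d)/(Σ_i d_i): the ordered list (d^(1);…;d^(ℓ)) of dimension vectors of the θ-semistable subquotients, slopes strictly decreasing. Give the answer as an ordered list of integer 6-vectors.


Barcode: M ≅ I[1,6], I[3,3]^2, I[6,6]. HN layers by μ_θ (4 steps, strictly decreasing):
  μ^(1)=1; μ^(2)=1/4; μ^(3)=0; μ^(4)=-3/2

((0, 0, 2, 0, 0, 0); (0, 0, 1, 1, 1, 1); (0, 0, 0, 0, 0, 1); (1, 1, 0, 0, 0, 0))


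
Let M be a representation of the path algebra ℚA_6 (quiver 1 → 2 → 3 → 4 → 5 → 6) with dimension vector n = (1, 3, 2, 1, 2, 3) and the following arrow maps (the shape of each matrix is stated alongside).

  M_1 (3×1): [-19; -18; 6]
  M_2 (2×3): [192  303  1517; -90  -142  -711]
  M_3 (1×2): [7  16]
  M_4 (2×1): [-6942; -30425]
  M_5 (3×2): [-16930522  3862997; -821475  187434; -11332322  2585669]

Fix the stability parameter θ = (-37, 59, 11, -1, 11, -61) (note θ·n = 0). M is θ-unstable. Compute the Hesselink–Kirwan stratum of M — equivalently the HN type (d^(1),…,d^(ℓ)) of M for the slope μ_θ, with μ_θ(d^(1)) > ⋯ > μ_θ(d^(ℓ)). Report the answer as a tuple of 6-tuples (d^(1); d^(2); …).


Barcode: M ≅ I[1,2], I[2,3], I[2,6], I[5,6], I[6,6]. HN layers by μ_θ (6 steps, strictly decreasing):
  μ^(1)=59; μ^(2)=35; μ^(3)=19/5; μ^(4)=-25; μ^(5)=-37; μ^(6)=-61

((0, 1, 0, 0, 0, 0); (0, 1, 1, 0, 0, 0); (0, 1, 1, 1, 1, 1); (0, 0, 0, 0, 1, 1); (1, 0, 0, 0, 0, 0); (0, 0, 0, 0, 0, 1))


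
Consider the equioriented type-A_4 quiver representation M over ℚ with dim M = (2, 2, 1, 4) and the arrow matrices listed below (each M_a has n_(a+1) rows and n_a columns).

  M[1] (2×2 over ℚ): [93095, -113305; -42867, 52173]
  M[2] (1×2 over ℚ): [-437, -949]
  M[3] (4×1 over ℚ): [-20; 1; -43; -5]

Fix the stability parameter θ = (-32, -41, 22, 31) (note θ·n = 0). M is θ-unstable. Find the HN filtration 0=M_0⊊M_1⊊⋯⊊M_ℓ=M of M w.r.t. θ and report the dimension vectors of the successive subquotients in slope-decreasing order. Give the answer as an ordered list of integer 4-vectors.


Via rank(M_{q-1}∘⋯∘M_p): M ≅ I[1,1], I[1,4], I[2,2], I[4,4]^3.
μ_θ-semistable layers: μ^(1)=31; μ^(2)=22; μ^(3)=-32; μ^(4)=-73/2; μ^(5)=-41

((0, 0, 0, 4); (0, 0, 1, 0); (1, 0, 0, 0); (1, 1, 0, 0); (0, 1, 0, 0))


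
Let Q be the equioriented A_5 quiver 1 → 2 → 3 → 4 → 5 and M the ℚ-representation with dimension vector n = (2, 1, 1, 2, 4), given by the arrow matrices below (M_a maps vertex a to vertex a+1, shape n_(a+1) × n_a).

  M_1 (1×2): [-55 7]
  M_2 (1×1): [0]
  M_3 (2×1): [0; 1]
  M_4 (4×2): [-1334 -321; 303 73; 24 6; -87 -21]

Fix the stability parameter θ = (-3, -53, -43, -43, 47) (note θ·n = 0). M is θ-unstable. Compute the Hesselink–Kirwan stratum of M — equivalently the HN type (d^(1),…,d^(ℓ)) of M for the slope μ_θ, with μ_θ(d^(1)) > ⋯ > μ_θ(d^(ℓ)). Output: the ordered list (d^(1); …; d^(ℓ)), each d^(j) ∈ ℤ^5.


Interval decomposition of M: I[1,1], I[1,2], I[3,5], I[4,5], I[5,5]^2.
HN type (ℓ=4): μ^(1)=47; μ^(2)=-3; μ^(3)=-28; μ^(4)=-43

((0, 0, 0, 0, 4); (1, 0, 0, 0, 0); (1, 1, 0, 0, 0); (0, 0, 1, 2, 0))


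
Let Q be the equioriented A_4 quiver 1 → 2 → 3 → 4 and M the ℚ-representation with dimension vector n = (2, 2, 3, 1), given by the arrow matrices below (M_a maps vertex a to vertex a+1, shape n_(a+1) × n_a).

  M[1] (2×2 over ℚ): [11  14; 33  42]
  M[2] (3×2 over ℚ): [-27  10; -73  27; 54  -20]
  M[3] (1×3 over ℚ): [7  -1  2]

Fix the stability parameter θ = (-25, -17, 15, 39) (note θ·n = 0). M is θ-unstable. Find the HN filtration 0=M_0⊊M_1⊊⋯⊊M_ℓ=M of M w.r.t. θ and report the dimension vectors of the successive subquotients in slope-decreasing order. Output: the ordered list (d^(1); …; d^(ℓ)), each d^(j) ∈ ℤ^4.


Barcode: M ≅ I[1,1], I[1,4], I[2,3], I[3,3]. HN layers by μ_θ (4 steps, strictly decreasing):
  μ^(1)=39; μ^(2)=15; μ^(3)=-17; μ^(4)=-25

((0, 0, 0, 1); (0, 0, 3, 0); (0, 2, 0, 0); (2, 0, 0, 0))


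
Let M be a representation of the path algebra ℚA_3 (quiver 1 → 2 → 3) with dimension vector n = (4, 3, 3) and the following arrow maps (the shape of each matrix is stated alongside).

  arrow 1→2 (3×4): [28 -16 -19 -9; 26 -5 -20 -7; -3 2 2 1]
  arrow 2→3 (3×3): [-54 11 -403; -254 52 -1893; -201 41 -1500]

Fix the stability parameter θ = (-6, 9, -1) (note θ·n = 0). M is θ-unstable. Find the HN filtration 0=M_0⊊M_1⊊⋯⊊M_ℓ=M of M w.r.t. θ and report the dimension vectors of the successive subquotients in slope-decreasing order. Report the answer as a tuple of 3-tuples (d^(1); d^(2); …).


Via rank(M_{q-1}∘⋯∘M_p): M ≅ I[1,1], I[1,3]^3.
μ_θ-semistable layers: μ^(1)=4; μ^(2)=-6

((0, 3, 3); (4, 0, 0))


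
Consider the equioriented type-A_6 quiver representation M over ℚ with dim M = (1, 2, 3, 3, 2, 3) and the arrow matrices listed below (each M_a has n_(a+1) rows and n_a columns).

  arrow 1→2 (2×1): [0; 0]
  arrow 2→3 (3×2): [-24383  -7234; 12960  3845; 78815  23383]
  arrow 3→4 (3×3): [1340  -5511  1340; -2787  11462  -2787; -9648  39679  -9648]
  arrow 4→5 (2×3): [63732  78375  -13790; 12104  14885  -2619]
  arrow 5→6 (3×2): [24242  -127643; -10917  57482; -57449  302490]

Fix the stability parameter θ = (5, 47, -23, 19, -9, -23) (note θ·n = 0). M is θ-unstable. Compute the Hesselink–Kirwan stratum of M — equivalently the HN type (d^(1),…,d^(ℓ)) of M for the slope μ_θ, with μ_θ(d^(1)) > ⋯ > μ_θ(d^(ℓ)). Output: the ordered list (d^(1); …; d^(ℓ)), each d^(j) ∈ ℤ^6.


Interval decomposition of M: I[1,1], I[2,3], I[2,6], I[3,6], I[4,4], I[6,6].
HN type (ℓ=6): μ^(1)=19; μ^(2)=12; μ^(3)=5; μ^(4)=11/5; μ^(5)=-13/3; μ^(6)=-23

((0, 0, 0, 1, 0, 0); (0, 1, 1, 0, 0, 0); (1, 0, 0, 0, 0, 0); (0, 1, 1, 1, 1, 1); (0, 0, 0, 1, 1, 1); (0, 0, 1, 0, 0, 1))


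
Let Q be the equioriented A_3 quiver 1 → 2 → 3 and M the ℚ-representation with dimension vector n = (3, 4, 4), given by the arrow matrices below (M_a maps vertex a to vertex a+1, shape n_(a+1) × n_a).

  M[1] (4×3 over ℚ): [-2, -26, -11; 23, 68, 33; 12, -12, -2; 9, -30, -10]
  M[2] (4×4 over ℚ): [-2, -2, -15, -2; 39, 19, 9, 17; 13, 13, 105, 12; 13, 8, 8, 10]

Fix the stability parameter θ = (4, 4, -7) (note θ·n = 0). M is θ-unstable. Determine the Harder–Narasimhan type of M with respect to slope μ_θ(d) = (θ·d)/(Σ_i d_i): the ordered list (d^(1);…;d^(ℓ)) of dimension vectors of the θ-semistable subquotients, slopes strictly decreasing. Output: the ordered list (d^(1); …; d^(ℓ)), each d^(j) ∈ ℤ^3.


Barcode: M ≅ I[1,1], I[1,3]^2, I[2,3]^2. HN layers by μ_θ (3 steps, strictly decreasing):
  μ^(1)=4; μ^(2)=1/3; μ^(3)=-3/2

((1, 0, 0); (2, 2, 2); (0, 2, 2))


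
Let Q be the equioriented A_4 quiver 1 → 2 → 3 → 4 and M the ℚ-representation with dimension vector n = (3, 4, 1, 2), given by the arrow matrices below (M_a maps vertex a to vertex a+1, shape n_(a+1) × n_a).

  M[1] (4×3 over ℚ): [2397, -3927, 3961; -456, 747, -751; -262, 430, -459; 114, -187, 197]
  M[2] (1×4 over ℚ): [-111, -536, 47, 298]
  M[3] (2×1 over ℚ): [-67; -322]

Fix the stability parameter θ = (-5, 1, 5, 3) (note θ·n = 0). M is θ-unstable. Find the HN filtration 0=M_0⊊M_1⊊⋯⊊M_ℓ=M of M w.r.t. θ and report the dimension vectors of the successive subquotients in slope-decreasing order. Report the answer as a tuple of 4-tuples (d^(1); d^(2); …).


Via rank(M_{q-1}∘⋯∘M_p): M ≅ I[1,2]^2, I[1,4], I[2,2], I[4,4].
μ_θ-semistable layers: μ^(1)=4; μ^(2)=3; μ^(3)=1; μ^(4)=-5

((0, 0, 1, 1); (0, 0, 0, 1); (0, 4, 0, 0); (3, 0, 0, 0))


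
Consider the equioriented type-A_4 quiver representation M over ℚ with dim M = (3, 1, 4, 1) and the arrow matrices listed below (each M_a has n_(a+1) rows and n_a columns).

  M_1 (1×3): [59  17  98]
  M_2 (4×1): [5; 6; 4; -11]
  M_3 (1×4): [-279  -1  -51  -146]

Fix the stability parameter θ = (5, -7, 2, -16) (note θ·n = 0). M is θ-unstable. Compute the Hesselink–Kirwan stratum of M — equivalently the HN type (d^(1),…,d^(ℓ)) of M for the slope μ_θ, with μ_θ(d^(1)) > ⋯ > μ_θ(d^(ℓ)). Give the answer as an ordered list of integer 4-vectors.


Interval decomposition of M: I[1,1]^2, I[1,4], I[3,3]^3.
HN type (ℓ=3): μ^(1)=5; μ^(2)=2; μ^(3)=-4

((2, 0, 0, 0); (0, 0, 3, 0); (1, 1, 1, 1))


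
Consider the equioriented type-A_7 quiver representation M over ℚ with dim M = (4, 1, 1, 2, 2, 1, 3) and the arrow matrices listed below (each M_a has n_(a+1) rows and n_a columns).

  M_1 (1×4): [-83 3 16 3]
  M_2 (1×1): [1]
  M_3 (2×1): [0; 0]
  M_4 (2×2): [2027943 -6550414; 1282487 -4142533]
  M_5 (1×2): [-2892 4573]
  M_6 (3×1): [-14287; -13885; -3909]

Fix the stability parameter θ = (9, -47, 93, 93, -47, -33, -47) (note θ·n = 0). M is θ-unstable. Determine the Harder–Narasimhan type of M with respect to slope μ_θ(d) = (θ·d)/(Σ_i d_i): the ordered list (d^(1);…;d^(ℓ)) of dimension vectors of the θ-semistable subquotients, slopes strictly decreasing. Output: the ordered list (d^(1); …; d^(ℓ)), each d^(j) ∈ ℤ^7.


Interval decomposition of M: I[1,1]^3, I[1,3], I[4,5], I[4,7], I[7,7]^2.
HN type (ℓ=6): μ^(1)=93; μ^(2)=23; μ^(3)=9; μ^(4)=-17/2; μ^(5)=-19; μ^(6)=-47

((0, 0, 1, 0, 0, 0, 0); (0, 0, 0, 1, 1, 0, 0); (3, 0, 0, 0, 0, 0, 0); (0, 0, 0, 1, 1, 1, 1); (1, 1, 0, 0, 0, 0, 0); (0, 0, 0, 0, 0, 0, 2))


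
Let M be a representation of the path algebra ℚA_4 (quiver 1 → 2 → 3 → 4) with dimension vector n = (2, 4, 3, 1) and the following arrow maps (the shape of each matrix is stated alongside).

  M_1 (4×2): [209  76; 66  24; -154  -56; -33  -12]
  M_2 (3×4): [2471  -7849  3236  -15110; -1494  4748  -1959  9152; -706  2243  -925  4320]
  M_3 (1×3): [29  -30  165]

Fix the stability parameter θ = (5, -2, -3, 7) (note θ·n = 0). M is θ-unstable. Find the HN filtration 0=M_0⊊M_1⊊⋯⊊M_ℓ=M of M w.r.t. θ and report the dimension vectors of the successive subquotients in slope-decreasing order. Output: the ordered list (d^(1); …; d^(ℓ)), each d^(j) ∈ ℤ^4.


Interval decomposition of M: I[1,1], I[1,4], I[2,2], I[2,3]^2.
HN type (ℓ=5): μ^(1)=7; μ^(2)=5; μ^(3)=0; μ^(4)=-2; μ^(5)=-5/2

((0, 0, 0, 1); (1, 0, 0, 0); (1, 1, 1, 0); (0, 1, 0, 0); (0, 2, 2, 0))


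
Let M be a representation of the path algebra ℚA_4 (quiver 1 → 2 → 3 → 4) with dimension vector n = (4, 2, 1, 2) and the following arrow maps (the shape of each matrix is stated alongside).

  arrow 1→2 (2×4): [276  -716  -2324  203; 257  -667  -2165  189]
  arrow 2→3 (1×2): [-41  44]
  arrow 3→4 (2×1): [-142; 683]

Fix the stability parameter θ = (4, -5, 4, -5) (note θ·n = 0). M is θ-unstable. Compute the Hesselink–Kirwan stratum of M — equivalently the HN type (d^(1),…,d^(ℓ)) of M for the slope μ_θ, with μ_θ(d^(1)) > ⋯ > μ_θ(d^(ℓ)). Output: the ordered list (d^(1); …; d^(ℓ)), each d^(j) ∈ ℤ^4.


Via rank(M_{q-1}∘⋯∘M_p): M ≅ I[1,1]^2, I[1,2], I[1,4], I[4,4].
μ_θ-semistable layers: μ^(1)=4; μ^(2)=-1/2; μ^(3)=-5

((2, 0, 0, 0); (2, 2, 1, 1); (0, 0, 0, 1))


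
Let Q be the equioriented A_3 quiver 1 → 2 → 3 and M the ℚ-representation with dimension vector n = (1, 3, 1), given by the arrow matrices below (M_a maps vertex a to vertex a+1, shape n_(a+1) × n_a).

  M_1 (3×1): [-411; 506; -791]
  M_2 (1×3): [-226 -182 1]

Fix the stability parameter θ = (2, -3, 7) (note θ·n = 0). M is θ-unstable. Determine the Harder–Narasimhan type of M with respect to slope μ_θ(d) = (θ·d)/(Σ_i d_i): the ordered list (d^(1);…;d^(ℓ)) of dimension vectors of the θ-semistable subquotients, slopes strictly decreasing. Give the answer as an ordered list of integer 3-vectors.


Barcode: M ≅ I[1,3], I[2,2]^2. HN layers by μ_θ (3 steps, strictly decreasing):
  μ^(1)=7; μ^(2)=-1/2; μ^(3)=-3

((0, 0, 1); (1, 1, 0); (0, 2, 0))


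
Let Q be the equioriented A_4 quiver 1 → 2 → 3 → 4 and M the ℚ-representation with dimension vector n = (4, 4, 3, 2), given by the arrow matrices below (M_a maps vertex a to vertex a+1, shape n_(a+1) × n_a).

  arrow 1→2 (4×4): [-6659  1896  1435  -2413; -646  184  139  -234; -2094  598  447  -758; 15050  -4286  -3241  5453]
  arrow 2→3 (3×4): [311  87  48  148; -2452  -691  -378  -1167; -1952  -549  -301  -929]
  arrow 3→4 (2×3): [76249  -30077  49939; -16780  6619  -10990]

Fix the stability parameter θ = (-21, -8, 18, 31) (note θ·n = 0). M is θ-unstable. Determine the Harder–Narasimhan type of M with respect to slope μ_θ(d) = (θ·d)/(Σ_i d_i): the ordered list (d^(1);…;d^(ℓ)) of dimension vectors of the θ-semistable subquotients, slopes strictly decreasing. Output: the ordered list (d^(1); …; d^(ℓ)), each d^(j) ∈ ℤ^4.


Via rank(M_{q-1}∘⋯∘M_p): M ≅ I[1,2], I[1,3], I[1,4]^2.
μ_θ-semistable layers: μ^(1)=31; μ^(2)=18; μ^(3)=-8; μ^(4)=-21

((0, 0, 0, 2); (0, 0, 3, 0); (0, 4, 0, 0); (4, 0, 0, 0))


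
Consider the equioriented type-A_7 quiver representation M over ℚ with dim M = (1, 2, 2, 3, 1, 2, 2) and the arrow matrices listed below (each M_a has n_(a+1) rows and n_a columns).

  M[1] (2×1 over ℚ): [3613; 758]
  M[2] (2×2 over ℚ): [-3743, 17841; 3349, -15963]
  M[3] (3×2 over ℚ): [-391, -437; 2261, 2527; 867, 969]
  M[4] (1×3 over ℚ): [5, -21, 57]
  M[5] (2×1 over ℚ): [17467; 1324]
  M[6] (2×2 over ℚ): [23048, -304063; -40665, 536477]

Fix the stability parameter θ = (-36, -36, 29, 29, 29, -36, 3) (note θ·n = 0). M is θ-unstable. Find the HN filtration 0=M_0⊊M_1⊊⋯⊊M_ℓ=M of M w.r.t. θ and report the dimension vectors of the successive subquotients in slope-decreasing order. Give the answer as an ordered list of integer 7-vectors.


Via rank(M_{q-1}∘⋯∘M_p): M ≅ I[1,3], I[2,2], I[3,7], I[4,4]^2, I[6,7].
μ_θ-semistable layers: μ^(1)=29; μ^(2)=54/5; μ^(3)=3; μ^(4)=-36

((0, 0, 1, 2, 0, 0, 0); (0, 0, 1, 1, 1, 1, 1); (0, 0, 0, 0, 0, 0, 1); (1, 2, 0, 0, 0, 1, 0))


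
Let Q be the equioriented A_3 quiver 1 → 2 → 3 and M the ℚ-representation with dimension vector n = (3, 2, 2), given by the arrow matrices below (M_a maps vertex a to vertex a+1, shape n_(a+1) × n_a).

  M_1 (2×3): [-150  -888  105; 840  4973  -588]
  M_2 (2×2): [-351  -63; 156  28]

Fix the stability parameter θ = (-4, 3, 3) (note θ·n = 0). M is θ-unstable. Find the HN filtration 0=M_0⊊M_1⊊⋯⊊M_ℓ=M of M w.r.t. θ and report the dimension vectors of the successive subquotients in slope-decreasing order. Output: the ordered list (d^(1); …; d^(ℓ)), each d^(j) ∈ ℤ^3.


Barcode: M ≅ I[1,1], I[1,2], I[1,3], I[3,3]. HN layers by μ_θ (2 steps, strictly decreasing):
  μ^(1)=3; μ^(2)=-4

((0, 2, 2); (3, 0, 0))


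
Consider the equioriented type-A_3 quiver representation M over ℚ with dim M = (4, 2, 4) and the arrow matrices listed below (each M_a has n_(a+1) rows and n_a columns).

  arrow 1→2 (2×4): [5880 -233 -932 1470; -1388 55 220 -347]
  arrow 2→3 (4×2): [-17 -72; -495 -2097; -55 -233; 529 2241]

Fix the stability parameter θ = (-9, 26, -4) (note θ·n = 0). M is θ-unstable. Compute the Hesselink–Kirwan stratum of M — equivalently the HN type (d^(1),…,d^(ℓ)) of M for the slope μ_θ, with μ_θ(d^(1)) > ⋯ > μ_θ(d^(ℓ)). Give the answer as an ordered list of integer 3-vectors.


Via rank(M_{q-1}∘⋯∘M_p): M ≅ I[1,1]^2, I[1,3]^2, I[3,3]^2.
μ_θ-semistable layers: μ^(1)=11; μ^(2)=-4; μ^(3)=-9

((0, 2, 2); (0, 0, 2); (4, 0, 0))


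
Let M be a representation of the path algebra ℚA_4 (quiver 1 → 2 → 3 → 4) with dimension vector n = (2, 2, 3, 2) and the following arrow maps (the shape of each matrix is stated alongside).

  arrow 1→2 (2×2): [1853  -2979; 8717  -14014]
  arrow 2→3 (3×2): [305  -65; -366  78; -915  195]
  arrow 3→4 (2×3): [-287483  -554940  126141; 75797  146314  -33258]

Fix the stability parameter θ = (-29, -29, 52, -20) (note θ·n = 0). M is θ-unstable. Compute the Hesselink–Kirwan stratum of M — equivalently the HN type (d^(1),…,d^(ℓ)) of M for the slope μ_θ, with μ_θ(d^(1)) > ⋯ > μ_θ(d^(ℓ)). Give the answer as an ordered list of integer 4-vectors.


Interval decomposition of M: I[1,2], I[1,4], I[3,3], I[3,4].
HN type (ℓ=3): μ^(1)=52; μ^(2)=16; μ^(3)=-29

((0, 0, 1, 0); (0, 0, 2, 2); (2, 2, 0, 0))


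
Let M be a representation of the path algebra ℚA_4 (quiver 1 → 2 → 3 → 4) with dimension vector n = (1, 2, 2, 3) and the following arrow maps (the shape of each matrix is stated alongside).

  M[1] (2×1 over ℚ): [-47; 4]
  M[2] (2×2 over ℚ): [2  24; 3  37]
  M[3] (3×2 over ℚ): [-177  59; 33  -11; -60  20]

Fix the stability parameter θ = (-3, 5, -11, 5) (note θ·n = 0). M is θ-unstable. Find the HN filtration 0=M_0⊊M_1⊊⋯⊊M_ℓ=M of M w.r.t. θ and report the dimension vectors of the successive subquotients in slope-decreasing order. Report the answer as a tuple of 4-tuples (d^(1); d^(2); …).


Via rank(M_{q-1}∘⋯∘M_p): M ≅ I[1,4], I[2,3], I[4,4]^2.
μ_θ-semistable layers: μ^(1)=5; μ^(2)=-3

((0, 0, 0, 3); (1, 2, 2, 0))


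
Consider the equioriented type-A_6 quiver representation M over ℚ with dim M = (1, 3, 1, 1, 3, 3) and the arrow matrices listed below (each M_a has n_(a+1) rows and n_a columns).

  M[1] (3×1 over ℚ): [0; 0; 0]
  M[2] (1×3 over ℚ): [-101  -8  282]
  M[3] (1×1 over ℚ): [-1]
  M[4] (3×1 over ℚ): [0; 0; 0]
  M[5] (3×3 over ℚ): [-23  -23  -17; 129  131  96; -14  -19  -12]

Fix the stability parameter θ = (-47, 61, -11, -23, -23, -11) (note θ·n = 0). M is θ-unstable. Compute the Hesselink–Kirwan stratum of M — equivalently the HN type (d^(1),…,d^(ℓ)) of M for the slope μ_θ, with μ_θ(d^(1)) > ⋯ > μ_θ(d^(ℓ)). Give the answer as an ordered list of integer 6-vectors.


Interval decomposition of M: I[1,1], I[2,2]^2, I[2,4], I[5,6]^3.
HN type (ℓ=5): μ^(1)=61; μ^(2)=9; μ^(3)=-11; μ^(4)=-23; μ^(5)=-47

((0, 2, 0, 0, 0, 0); (0, 1, 1, 1, 0, 0); (0, 0, 0, 0, 0, 3); (0, 0, 0, 0, 3, 0); (1, 0, 0, 0, 0, 0))


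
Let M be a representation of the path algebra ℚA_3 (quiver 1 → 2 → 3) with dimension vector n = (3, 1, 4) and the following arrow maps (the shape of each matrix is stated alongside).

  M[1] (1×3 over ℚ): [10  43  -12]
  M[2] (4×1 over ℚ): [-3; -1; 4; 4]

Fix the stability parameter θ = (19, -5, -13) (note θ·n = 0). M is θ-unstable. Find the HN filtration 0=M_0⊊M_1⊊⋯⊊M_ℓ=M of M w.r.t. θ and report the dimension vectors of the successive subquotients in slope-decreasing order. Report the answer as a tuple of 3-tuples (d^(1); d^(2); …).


Via rank(M_{q-1}∘⋯∘M_p): M ≅ I[1,1]^2, I[1,3], I[3,3]^3.
μ_θ-semistable layers: μ^(1)=19; μ^(2)=1/3; μ^(3)=-13

((2, 0, 0); (1, 1, 1); (0, 0, 3))


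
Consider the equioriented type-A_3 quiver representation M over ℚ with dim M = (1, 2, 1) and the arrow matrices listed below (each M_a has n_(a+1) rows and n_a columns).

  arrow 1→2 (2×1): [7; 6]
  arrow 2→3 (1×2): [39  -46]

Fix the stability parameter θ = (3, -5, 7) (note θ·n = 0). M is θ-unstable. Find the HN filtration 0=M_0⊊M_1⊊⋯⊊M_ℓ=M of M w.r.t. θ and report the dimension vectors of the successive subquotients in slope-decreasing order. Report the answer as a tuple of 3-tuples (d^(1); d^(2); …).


Via rank(M_{q-1}∘⋯∘M_p): M ≅ I[1,3], I[2,2].
μ_θ-semistable layers: μ^(1)=7; μ^(2)=-1; μ^(3)=-5

((0, 0, 1); (1, 1, 0); (0, 1, 0))


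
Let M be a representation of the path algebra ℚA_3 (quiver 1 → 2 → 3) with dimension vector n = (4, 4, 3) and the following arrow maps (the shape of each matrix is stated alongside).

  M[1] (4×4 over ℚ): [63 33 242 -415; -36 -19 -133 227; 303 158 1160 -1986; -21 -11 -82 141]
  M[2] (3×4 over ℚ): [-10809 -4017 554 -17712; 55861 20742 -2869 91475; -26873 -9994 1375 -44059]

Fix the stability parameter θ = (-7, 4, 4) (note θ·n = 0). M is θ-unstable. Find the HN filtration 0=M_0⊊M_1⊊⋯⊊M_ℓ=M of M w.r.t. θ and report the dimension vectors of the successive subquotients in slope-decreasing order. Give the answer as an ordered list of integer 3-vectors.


Interval decomposition of M: I[1,1], I[1,3]^3, I[2,2].
HN type (ℓ=2): μ^(1)=4; μ^(2)=-7

((0, 4, 3); (4, 0, 0))


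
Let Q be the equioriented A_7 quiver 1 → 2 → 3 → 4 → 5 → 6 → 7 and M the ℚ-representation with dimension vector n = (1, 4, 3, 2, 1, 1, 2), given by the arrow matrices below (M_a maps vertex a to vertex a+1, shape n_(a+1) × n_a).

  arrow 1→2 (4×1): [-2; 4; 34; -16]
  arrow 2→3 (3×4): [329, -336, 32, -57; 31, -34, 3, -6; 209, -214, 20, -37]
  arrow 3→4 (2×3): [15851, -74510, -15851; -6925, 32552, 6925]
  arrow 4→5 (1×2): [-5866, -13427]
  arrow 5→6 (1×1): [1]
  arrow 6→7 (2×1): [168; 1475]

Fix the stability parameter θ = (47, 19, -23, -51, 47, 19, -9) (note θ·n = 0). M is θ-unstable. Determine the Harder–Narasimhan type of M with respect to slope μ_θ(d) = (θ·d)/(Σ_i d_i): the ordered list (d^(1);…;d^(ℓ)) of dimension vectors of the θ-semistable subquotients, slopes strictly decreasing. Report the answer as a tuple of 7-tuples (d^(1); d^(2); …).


Via rank(M_{q-1}∘⋯∘M_p): M ≅ I[1,3], I[2,2], I[2,4], I[2,7], I[7,7].
μ_θ-semistable layers: μ^(1)=19; μ^(2)=43/3; μ^(3)=-9; μ^(4)=-55/3

((0, 1, 0, 0, 1, 1, 1); (1, 1, 1, 0, 0, 0, 0); (0, 0, 0, 0, 0, 0, 1); (0, 2, 2, 2, 0, 0, 0))


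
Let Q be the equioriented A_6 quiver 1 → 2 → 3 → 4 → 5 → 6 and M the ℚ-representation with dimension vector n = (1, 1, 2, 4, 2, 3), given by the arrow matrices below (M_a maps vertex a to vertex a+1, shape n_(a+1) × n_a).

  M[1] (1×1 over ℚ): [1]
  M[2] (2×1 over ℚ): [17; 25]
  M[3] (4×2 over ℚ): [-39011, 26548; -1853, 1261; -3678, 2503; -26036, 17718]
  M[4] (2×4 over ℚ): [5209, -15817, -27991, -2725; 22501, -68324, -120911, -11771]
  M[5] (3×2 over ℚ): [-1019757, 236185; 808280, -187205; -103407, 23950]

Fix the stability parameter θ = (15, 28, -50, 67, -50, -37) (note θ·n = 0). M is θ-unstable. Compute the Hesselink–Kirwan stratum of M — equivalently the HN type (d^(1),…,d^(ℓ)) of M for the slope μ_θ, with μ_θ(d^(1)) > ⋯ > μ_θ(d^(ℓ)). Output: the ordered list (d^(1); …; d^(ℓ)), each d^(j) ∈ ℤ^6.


Via rank(M_{q-1}∘⋯∘M_p): M ≅ I[1,4], I[3,6], I[4,4], I[4,6], I[6,6].
μ_θ-semistable layers: μ^(1)=67; μ^(2)=-7/3; μ^(3)=-20/3; μ^(4)=-37; μ^(5)=-50

((0, 0, 0, 2, 0, 0); (1, 1, 1, 0, 0, 0); (0, 0, 0, 2, 2, 2); (0, 0, 0, 0, 0, 1); (0, 0, 1, 0, 0, 0))


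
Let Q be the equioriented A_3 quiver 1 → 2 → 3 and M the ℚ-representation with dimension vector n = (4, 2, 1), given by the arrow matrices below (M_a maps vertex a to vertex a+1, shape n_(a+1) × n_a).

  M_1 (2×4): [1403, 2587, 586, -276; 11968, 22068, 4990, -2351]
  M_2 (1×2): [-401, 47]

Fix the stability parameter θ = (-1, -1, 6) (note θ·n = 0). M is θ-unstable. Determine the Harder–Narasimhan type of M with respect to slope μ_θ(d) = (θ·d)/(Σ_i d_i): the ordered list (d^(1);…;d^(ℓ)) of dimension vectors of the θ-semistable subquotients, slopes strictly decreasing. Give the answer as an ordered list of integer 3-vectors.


Interval decomposition of M: I[1,1]^2, I[1,2], I[1,3].
HN type (ℓ=2): μ^(1)=6; μ^(2)=-1

((0, 0, 1); (4, 2, 0))


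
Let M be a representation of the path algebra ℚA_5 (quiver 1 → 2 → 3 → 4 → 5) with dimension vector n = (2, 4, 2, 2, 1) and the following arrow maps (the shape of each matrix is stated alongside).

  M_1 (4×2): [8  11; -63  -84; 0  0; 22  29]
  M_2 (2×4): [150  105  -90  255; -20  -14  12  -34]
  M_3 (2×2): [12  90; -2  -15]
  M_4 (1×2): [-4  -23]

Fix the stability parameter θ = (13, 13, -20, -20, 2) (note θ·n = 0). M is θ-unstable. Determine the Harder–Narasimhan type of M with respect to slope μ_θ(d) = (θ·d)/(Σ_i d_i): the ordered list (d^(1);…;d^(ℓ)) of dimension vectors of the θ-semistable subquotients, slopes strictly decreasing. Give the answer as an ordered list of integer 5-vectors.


Barcode: M ≅ I[1,2], I[1,3], I[2,2]^2, I[3,5], I[4,4]. HN layers by μ_θ (3 steps, strictly decreasing):
  μ^(1)=13; μ^(2)=2; μ^(3)=-20

((1, 3, 0, 0, 0); (1, 1, 1, 0, 1); (0, 0, 1, 2, 0))


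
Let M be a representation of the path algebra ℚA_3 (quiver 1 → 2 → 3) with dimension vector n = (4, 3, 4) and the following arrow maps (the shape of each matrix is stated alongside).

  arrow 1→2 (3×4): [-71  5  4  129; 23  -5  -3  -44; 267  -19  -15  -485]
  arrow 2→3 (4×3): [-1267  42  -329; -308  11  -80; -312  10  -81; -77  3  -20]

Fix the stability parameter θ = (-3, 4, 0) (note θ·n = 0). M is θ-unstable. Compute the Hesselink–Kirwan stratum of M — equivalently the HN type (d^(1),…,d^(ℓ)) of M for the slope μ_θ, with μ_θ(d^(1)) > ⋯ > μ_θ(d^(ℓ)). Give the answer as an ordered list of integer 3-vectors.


Barcode: M ≅ I[1,1], I[1,3]^3, I[3,3]. HN layers by μ_θ (3 steps, strictly decreasing):
  μ^(1)=2; μ^(2)=0; μ^(3)=-3

((0, 3, 3); (0, 0, 1); (4, 0, 0))


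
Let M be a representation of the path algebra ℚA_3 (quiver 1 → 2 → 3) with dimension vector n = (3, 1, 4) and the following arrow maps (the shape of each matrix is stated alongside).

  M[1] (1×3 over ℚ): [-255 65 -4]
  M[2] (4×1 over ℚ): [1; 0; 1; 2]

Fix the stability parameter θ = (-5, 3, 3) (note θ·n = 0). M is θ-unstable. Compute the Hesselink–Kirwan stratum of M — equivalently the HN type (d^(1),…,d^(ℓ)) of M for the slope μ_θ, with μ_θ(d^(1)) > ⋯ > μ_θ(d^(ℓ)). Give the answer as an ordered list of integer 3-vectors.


Via rank(M_{q-1}∘⋯∘M_p): M ≅ I[1,1]^2, I[1,3], I[3,3]^3.
μ_θ-semistable layers: μ^(1)=3; μ^(2)=-5

((0, 1, 4); (3, 0, 0))


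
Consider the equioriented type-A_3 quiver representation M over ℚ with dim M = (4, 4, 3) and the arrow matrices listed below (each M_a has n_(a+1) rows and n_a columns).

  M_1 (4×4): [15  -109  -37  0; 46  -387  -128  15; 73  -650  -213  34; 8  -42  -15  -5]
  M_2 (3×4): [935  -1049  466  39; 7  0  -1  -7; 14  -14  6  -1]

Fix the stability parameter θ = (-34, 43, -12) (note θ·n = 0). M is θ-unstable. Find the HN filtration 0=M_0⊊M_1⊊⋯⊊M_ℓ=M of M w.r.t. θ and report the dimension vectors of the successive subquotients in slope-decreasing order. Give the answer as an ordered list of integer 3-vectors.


Interval decomposition of M: I[1,2], I[1,3]^3.
HN type (ℓ=3): μ^(1)=43; μ^(2)=31/2; μ^(3)=-34

((0, 1, 0); (0, 3, 3); (4, 0, 0))


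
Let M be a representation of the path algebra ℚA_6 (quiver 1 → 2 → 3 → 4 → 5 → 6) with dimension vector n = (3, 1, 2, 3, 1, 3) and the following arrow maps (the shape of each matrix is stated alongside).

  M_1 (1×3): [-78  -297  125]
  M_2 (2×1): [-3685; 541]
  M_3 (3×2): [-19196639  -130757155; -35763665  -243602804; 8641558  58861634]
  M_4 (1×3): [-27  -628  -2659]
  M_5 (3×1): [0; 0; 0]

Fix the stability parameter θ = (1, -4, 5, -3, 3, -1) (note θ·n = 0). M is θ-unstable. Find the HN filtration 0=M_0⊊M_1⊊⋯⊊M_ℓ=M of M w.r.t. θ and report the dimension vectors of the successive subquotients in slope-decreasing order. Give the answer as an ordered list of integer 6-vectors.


Via rank(M_{q-1}∘⋯∘M_p): M ≅ I[1,1]^2, I[1,5], I[3,4], I[4,4], I[6,6]^3.
μ_θ-semistable layers: μ^(1)=3; μ^(2)=1; μ^(3)=-1; μ^(4)=-3/2; μ^(5)=-3

((0, 0, 0, 0, 1, 0); (2, 0, 2, 2, 0, 0); (0, 0, 0, 0, 0, 3); (1, 1, 0, 0, 0, 0); (0, 0, 0, 1, 0, 0))


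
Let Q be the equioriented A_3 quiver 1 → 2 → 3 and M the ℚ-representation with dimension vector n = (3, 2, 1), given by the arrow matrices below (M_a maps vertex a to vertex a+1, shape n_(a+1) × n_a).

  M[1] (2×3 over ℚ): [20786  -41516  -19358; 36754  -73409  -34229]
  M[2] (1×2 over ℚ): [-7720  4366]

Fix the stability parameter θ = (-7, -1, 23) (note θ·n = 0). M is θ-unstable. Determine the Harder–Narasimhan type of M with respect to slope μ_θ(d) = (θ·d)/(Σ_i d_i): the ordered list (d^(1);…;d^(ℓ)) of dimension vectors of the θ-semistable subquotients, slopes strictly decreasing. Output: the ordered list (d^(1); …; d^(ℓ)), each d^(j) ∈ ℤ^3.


Interval decomposition of M: I[1,1], I[1,2], I[1,3].
HN type (ℓ=3): μ^(1)=23; μ^(2)=-1; μ^(3)=-7

((0, 0, 1); (0, 2, 0); (3, 0, 0))


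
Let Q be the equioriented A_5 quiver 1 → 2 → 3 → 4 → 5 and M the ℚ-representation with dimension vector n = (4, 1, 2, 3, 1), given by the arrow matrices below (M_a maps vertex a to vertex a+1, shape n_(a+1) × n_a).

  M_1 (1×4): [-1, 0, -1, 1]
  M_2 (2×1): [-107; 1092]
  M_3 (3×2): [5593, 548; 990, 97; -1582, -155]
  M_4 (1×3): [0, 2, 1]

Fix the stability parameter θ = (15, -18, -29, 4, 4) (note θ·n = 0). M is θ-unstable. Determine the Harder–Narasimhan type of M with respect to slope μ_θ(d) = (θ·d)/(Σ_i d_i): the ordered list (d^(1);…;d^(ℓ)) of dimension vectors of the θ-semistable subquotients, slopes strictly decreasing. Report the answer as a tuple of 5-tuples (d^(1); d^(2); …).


Interval decomposition of M: I[1,1]^3, I[1,5], I[3,4], I[4,4].
HN type (ℓ=4): μ^(1)=15; μ^(2)=4; μ^(3)=-32/3; μ^(4)=-29

((3, 0, 0, 0, 0); (0, 0, 0, 3, 1); (1, 1, 1, 0, 0); (0, 0, 1, 0, 0))


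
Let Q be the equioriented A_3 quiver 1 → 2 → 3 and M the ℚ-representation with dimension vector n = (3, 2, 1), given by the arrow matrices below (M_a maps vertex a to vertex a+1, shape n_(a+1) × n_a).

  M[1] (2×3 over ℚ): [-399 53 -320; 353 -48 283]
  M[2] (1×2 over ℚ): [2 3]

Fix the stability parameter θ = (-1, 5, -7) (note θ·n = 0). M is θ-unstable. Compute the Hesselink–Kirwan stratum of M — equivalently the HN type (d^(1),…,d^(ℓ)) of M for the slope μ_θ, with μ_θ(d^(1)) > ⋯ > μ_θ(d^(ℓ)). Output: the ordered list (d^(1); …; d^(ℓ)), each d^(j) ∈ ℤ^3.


Interval decomposition of M: I[1,1], I[1,2], I[1,3].
HN type (ℓ=2): μ^(1)=5; μ^(2)=-1

((0, 1, 0); (3, 1, 1))


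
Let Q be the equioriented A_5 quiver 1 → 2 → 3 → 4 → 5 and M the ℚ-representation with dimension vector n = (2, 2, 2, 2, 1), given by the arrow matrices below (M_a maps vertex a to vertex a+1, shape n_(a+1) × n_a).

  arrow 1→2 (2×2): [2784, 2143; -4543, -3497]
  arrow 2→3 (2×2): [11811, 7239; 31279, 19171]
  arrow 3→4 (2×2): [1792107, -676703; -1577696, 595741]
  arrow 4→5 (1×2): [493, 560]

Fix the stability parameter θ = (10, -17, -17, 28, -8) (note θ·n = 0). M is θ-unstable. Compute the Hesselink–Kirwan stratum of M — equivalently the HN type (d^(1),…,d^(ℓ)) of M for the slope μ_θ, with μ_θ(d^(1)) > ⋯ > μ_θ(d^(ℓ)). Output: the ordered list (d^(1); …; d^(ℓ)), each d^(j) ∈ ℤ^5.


Interval decomposition of M: I[1,2], I[1,4], I[3,5].
HN type (ℓ=5): μ^(1)=28; μ^(2)=10; μ^(3)=-7/2; μ^(4)=-8; μ^(5)=-17

((0, 0, 0, 1, 0); (0, 0, 0, 1, 1); (1, 1, 0, 0, 0); (1, 1, 1, 0, 0); (0, 0, 1, 0, 0))


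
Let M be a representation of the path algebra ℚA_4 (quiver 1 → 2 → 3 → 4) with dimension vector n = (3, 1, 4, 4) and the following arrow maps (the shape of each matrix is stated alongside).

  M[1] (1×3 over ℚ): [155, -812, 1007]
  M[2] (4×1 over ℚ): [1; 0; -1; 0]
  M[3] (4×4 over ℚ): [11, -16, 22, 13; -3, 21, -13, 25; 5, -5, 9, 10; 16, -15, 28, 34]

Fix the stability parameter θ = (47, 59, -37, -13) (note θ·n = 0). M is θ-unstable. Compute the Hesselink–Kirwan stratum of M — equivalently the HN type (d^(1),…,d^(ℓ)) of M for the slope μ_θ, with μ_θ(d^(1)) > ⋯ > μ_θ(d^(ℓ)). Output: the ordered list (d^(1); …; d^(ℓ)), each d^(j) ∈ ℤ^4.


Via rank(M_{q-1}∘⋯∘M_p): M ≅ I[1,1]^2, I[1,4], I[3,4]^3.
μ_θ-semistable layers: μ^(1)=47; μ^(2)=14; μ^(3)=-13; μ^(4)=-37

((2, 0, 0, 0); (1, 1, 1, 1); (0, 0, 0, 3); (0, 0, 3, 0))


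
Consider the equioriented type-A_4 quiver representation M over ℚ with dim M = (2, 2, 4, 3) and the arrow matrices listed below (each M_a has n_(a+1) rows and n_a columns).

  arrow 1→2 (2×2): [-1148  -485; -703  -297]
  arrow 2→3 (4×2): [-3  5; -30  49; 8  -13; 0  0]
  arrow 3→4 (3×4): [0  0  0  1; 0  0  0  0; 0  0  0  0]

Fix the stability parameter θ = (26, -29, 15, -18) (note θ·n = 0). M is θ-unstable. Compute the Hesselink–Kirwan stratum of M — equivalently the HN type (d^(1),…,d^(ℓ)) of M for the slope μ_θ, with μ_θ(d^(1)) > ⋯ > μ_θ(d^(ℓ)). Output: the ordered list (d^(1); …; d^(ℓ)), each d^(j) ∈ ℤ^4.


Via rank(M_{q-1}∘⋯∘M_p): M ≅ I[1,3]^2, I[3,3], I[3,4], I[4,4]^2.
μ_θ-semistable layers: μ^(1)=15; μ^(2)=-3/2; μ^(3)=-18

((0, 0, 3, 0); (2, 2, 1, 1); (0, 0, 0, 2))


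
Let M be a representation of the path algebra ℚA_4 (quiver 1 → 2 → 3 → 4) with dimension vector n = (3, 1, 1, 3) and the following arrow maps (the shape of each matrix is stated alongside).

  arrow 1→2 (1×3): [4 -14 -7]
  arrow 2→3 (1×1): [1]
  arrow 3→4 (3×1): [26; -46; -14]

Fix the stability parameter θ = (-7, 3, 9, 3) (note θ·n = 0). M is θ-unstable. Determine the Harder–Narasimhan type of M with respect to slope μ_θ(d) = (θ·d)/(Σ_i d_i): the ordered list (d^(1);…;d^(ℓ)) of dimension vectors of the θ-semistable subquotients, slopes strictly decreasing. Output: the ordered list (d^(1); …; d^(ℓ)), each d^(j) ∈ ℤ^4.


Via rank(M_{q-1}∘⋯∘M_p): M ≅ I[1,1]^2, I[1,4], I[4,4]^2.
μ_θ-semistable layers: μ^(1)=6; μ^(2)=3; μ^(3)=-7

((0, 0, 1, 1); (0, 1, 0, 2); (3, 0, 0, 0))


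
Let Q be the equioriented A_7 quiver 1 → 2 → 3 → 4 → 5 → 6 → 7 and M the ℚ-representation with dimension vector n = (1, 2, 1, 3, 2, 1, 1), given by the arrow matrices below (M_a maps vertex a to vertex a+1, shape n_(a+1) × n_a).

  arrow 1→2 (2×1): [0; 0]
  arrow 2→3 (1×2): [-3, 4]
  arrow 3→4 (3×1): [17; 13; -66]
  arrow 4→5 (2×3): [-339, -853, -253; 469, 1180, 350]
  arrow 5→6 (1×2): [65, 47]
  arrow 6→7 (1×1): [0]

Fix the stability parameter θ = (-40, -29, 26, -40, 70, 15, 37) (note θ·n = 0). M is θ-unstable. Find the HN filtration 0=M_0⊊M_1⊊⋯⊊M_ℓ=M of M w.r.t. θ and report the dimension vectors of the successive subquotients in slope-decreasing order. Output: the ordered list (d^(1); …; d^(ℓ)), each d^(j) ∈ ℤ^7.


Interval decomposition of M: I[1,1], I[2,2], I[2,6], I[4,4], I[4,5], I[7,7].
HN type (ℓ=6): μ^(1)=70; μ^(2)=85/2; μ^(3)=37; μ^(4)=-7; μ^(5)=-29; μ^(6)=-40

((0, 0, 0, 0, 1, 0, 0); (0, 0, 0, 0, 1, 1, 0); (0, 0, 0, 0, 0, 0, 1); (0, 0, 1, 1, 0, 0, 0); (0, 2, 0, 0, 0, 0, 0); (1, 0, 0, 2, 0, 0, 0))


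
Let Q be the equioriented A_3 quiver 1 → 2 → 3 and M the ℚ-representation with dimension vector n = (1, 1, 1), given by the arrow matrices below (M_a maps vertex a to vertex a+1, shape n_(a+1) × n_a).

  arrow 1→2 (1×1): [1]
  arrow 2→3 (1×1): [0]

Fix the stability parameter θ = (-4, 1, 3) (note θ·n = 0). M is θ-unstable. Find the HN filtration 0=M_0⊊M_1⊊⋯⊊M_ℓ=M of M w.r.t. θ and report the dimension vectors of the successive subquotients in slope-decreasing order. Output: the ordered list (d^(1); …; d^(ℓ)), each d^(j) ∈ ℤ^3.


Barcode: M ≅ I[1,2], I[3,3]. HN layers by μ_θ (3 steps, strictly decreasing):
  μ^(1)=3; μ^(2)=1; μ^(3)=-4

((0, 0, 1); (0, 1, 0); (1, 0, 0))


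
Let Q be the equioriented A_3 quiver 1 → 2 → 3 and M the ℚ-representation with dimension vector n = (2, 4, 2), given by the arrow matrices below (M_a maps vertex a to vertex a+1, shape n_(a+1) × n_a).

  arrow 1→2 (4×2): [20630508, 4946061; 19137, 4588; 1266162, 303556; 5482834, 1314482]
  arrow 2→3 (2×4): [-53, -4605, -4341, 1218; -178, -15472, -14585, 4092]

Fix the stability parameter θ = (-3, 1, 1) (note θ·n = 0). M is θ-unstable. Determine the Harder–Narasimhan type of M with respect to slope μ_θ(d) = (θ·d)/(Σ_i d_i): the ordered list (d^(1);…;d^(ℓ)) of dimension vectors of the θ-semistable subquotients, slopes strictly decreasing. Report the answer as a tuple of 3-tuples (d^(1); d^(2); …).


Interval decomposition of M: I[1,2], I[1,3], I[2,2], I[2,3].
HN type (ℓ=2): μ^(1)=1; μ^(2)=-3

((0, 4, 2); (2, 0, 0))


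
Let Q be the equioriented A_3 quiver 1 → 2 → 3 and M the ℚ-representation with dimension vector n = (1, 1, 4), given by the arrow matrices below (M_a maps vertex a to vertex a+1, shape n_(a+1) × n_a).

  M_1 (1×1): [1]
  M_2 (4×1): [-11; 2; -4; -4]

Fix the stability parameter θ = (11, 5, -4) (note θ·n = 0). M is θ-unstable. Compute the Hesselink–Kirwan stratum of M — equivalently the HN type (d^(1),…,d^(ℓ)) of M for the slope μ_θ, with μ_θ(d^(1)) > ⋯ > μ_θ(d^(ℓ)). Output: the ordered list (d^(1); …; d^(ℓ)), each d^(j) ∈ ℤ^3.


Barcode: M ≅ I[1,3], I[3,3]^3. HN layers by μ_θ (2 steps, strictly decreasing):
  μ^(1)=4; μ^(2)=-4

((1, 1, 1); (0, 0, 3))


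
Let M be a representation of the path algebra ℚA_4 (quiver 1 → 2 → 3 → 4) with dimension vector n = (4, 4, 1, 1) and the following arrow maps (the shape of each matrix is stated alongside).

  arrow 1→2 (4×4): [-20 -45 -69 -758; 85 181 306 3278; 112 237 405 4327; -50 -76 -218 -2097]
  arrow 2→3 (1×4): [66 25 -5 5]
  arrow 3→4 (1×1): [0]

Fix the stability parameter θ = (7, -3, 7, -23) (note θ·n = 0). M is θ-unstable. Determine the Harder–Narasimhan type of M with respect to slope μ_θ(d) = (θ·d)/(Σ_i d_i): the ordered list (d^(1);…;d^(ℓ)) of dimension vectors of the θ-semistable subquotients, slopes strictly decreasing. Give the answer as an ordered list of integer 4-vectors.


Interval decomposition of M: I[1,1], I[1,2]^2, I[1,3], I[2,2], I[4,4].
HN type (ℓ=4): μ^(1)=7; μ^(2)=2; μ^(3)=-3; μ^(4)=-23

((1, 0, 1, 0); (3, 3, 0, 0); (0, 1, 0, 0); (0, 0, 0, 1))
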